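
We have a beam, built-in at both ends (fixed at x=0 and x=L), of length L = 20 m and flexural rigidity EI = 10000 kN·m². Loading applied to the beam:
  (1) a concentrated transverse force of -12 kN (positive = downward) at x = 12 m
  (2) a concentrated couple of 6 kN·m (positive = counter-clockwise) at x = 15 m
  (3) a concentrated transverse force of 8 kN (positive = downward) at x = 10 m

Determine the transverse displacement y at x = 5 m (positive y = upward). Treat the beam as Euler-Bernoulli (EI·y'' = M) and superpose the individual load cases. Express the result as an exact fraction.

y(5) = 13/7680 m

Load 1 — point force P=-12 kN at a=12 m (b=L-a=8):
  y_1 = -Pb²x²(3aL-(3a+b)x)/(6L³EI)  [x≤a] = -(-12)·8²·5²·(3·12·20-(3·12+8)·5)/(6·20³·10000) = 1/50 m
Load 2 — applied couple M₀=6 kN·m at a=15 m (b=L-a=5):
  y_2 = (R_Ax³/6 - M_Ax²/2)/EI  [x≤a] with R_A=27/80, M_A=15/8 = ((27/80)·5³/6 - (15/8)·5²/2)/10000 = -21/12800 m
Load 3 — point force P=8 kN at a=10 m (b=L-a=10):
  y_3 = -Pb²x²(3aL-(3a+b)x)/(6L³EI)  [x≤a] = -8·10²·5²·(3·10·20-(3·10+10)·5)/(6·20³·10000) = -1/60 m
Superposition: y = Σ y_i = 13/7680 m ≈ 0.001693 m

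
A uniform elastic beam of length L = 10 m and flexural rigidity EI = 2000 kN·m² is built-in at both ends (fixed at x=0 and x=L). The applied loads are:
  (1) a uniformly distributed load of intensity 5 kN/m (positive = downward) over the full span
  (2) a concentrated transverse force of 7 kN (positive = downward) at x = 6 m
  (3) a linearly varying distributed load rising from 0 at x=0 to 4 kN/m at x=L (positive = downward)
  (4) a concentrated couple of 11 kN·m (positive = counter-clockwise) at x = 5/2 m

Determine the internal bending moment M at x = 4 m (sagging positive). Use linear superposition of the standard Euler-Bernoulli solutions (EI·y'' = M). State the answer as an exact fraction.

Load 1 — uniform load w=5 kN/m over full span:
  M_1 = wLx/2 - wL²/12 - wx²/2 = 5·10·4/2 - 5·10²/12 - 5·4²/2 = 55/3 kN·m
Load 2 — point force P=7 kN at a=6 m (b=L-a=4):
  M_2 = Pb²(3a+b)x/L³ - Pab²/L²  [x≤a] = 7·4²·(3·6+4)·4/10³ - 7·6·4²/10² = 392/125 kN·m
Load 3 — triangular load w₀=4 kN/m (0→w₀ over full span):
  M_3 = 3w₀Lx/20 - w₀L²/30 - w₀x³/(6L) = 3·4·10·4/20 - 4·10²/30 - 4·4³/(6·10) = 32/5 kN·m
Load 4 — applied couple M₀=11 kN·m at a=5/2 m (b=L-a=15/2):
  M_4 = R_Ax - M_A - M₀  [x>a] with R_A=99/80, M_A=-33/16 = (99/80)·4 - (-33/16) - 11 = -319/80 kN·m
Superposition: M = Σ M_i = 143291/6000 kN·m ≈ 23.881833 kN·m

M(4) = 143291/6000 kN·m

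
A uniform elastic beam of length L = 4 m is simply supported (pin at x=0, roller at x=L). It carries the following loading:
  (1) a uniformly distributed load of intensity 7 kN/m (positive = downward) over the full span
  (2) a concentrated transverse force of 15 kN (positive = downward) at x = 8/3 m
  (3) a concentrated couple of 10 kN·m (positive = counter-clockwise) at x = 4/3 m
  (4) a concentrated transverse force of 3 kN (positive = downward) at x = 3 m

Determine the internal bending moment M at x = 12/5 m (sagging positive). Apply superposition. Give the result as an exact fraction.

Load 1 — uniform load w=7 kN/m over full span:
  M_1 = wx(L-x)/2 = 7·(12/5)·(4-(12/5))/2 = 336/25 kN·m
Load 2 — point force P=15 kN at a=8/3 m (b=L-a=4/3):
  M_2 = Pbx/L  [x≤a] = 15·(4/3)·(12/5)/4 = 12 kN·m
Load 3 — applied couple M₀=10 kN·m at a=4/3 m (b=L-a=8/3):
  M_3 = M₀x/L - M₀  [x>a] = 10·(12/5)/4 - 10 = -4 kN·m
Load 4 — point force P=3 kN at a=3 m (b=L-a=1):
  M_4 = Pbx/L  [x≤a] = 3·1·(12/5)/4 = 9/5 kN·m
Superposition: M = Σ M_i = 581/25 kN·m ≈ 23.240000 kN·m

M(12/5) = 581/25 kN·m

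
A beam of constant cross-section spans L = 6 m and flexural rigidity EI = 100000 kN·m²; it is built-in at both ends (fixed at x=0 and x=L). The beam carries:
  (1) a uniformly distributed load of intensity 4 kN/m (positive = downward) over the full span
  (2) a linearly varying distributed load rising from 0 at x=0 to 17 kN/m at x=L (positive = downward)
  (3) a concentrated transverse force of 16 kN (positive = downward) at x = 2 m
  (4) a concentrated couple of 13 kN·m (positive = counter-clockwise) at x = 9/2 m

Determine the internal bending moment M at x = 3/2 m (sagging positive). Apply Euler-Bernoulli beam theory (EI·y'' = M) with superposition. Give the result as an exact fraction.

M(3/2) = 1009/180 kN·m

Load 1 — uniform load w=4 kN/m over full span:
  M_1 = wLx/2 - wL²/12 - wx²/2 = 4·6·(3/2)/2 - 4·6²/12 - 4·(3/2)²/2 = 3/2 kN·m
Load 2 — triangular load w₀=17 kN/m (0→w₀ over full span):
  M_2 = 3w₀Lx/20 - w₀L²/30 - w₀x³/(6L) = 3·17·6·(3/2)/20 - 17·6²/30 - 17·(3/2)³/(6·6) = 153/160 kN·m
Load 3 — point force P=16 kN at a=2 m (b=L-a=4):
  M_3 = Pb²(3a+b)x/L³ - Pab²/L²  [x≤a] = 16·4²·(3·2+4)·(3/2)/6³ - 16·2·4²/6² = 32/9 kN·m
Load 4 — applied couple M₀=13 kN·m at a=9/2 m (b=L-a=3/2):
  M_4 = R_Ax - M_A  [x≤a] with R_A=39/16, M_A=65/16 = (39/16)·(3/2) - (65/16) = -13/32 kN·m
Superposition: M = Σ M_i = 1009/180 kN·m ≈ 5.605556 kN·m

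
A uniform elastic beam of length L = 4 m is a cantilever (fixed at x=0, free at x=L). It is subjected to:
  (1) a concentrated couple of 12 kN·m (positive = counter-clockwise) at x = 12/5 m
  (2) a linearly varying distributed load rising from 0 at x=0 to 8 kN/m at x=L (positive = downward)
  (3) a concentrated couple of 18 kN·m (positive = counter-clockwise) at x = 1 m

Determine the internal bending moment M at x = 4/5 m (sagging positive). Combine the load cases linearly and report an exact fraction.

M(4/5) = -14/375 kN·m

Load 1 — applied couple M₀=12 kN·m at a=12/5 m (b=L-a=8/5):
  M_1 = M₀  [x≤a] = 12 = 12 kN·m
Load 2 — triangular load w₀=8 kN/m (0→w₀ over full span):
  M_2 = w₀Lx/2 - w₀L²/3 - w₀x³/(6L) = 8·4·(4/5)/2 - 8·4²/3 - 8·(4/5)³/(6·4) = -11264/375 kN·m
Load 3 — applied couple M₀=18 kN·m at a=1 m (b=L-a=3):
  M_3 = M₀  [x≤a] = 18 = 18 kN·m
Superposition: M = Σ M_i = -14/375 kN·m ≈ -0.037333 kN·m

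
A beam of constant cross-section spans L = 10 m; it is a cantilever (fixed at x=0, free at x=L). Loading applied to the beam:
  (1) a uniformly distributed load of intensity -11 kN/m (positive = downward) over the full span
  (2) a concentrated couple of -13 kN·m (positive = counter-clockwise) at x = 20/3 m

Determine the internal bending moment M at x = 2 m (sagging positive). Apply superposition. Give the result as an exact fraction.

Load 1 — uniform load w=-11 kN/m over full span:
  M_1 = -w(L-x)²/2 = -(-11)·(10-2)²/2 = 352 kN·m
Load 2 — applied couple M₀=-13 kN·m at a=20/3 m (b=L-a=10/3):
  M_2 = M₀  [x≤a] = (-13) = -13 kN·m
Superposition: M = Σ M_i = 339 kN·m ≈ 339.000000 kN·m

M(2) = 339 kN·m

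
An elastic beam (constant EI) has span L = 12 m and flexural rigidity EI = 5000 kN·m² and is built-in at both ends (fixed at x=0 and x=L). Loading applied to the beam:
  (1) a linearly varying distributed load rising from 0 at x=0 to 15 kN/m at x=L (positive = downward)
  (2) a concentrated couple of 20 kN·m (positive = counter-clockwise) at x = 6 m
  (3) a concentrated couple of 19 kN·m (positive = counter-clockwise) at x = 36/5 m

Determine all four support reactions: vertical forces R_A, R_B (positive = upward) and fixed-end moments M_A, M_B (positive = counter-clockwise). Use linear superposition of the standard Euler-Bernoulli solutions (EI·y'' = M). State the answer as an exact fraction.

Load 1 — triangular load w₀=15 kN/m (0→w₀ over full span):
  R_A = 3w₀L/20 = 3·15·12/20 = 27 kN
  M_A = w₀L²/30 = 15·12²/30 = 72 kN·m
  R_B = 7w₀L/20 = 7·15·12/20 = 63 kN
  M_B = -w₀L²/20 = -15·12²/20 = -108 kN·m
Load 2 — applied couple M₀=20 kN·m at a=6 m (b=L-a=6):
  R_A = 6M₀ab/L³ = 6·20·6·6/12³ = 5/2 kN
  M_A = M₀b(2a-b)/L² = 20·6·(2·6-6)/12² = 5 kN·m
  R_B = -6M₀ab/L³ = -6·20·6·6/12³ = -5/2 kN
  M_B = M₀a(2b-a)/L² = 20·6·(2·6-6)/12² = 5 kN·m
Load 3 — applied couple M₀=19 kN·m at a=36/5 m (b=L-a=24/5):
  R_A = 6M₀ab/L³ = 6·19·(36/5)·(24/5)/12³ = 57/25 kN
  M_A = M₀b(2a-b)/L² = 19·(24/5)·(2·(36/5)-(24/5))/12² = 152/25 kN·m
  R_B = -6M₀ab/L³ = -6·19·(36/5)·(24/5)/12³ = -57/25 kN
  M_B = M₀a(2b-a)/L² = 19·(36/5)·(2·(24/5)-(36/5))/12² = 57/25 kN·m
Superposition: R_A = 1589/50 kN, M_A = 2077/25 kN·m, R_B = 2911/50 kN, M_B = -2518/25 kN·m

R_A = 1589/50 kN, M_A = 2077/25 kN·m, R_B = 2911/50 kN, M_B = -2518/25 kN·m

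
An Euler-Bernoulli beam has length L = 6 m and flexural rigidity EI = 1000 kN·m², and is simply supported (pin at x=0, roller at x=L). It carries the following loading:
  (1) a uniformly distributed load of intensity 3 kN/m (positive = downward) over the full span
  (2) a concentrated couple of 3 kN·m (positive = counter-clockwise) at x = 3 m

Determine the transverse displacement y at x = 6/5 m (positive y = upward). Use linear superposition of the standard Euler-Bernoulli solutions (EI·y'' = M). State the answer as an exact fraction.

y(6/5) = -38529/1250000 m

Load 1 — uniform load w=3 kN/m over full span:
  y_1 = -wx(L³-2Lx²+x³)/(24EI) = -3·(6/5)·(6³-2·6·(6/5)²+(6/5)³)/(24·1000) = -2349/78125 m
Load 2 — applied couple M₀=3 kN·m at a=3 m (b=L-a=3):
  y_2 = (M₀x³/(6L)+C₁x)/EI  [x≤a] with C₁=M₀(3b²-L²)/(6L)=-3/4 = (3·(6/5)³/(6·6)+(-3/4)·(6/5))/1000 = -189/250000 m
Superposition: y = Σ y_i = -38529/1250000 m ≈ -0.030823 m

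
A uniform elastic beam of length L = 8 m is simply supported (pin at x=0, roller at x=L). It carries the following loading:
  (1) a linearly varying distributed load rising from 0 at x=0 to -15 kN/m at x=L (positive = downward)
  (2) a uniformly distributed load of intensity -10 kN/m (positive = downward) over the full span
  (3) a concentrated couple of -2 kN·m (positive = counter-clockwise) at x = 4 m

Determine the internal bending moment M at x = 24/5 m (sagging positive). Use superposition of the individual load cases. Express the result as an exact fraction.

Load 1 — triangular load w₀=-15 kN/m (0→w₀ over full span):
  M_1 = w₀Lx/6 - w₀x³/(6L) = (-15)·8·(24/5)/6 - (-15)·(24/5)³/(6·8) = -1536/25 kN·m
Load 2 — uniform load w=-10 kN/m over full span:
  M_2 = wx(L-x)/2 = (-10)·(24/5)·(8-(24/5))/2 = -384/5 kN·m
Load 3 — applied couple M₀=-2 kN·m at a=4 m (b=L-a=4):
  M_3 = M₀x/L - M₀  [x>a] = (-2)·(24/5)/8 - (-2) = 4/5 kN·m
Superposition: M = Σ M_i = -3436/25 kN·m ≈ -137.440000 kN·m

M(24/5) = -3436/25 kN·m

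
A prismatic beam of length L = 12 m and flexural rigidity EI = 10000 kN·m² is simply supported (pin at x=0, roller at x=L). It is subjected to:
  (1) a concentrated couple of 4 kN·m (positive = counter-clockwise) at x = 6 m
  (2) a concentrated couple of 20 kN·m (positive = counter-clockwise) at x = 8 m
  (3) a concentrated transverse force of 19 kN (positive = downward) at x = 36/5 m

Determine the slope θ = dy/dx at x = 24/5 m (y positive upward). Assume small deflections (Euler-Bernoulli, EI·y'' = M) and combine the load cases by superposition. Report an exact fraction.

Load 1 — applied couple M₀=4 kN·m at a=6 m (b=L-a=6):
  θ_1 = (M₀x²/(2L)+C₁)/EI  [x≤a] with C₁=M₀(3b²-L²)/(6L)=-2 = (4·(24/5)²/(2·12)+(-2))/10000 = 23/125000 rad
Load 2 — applied couple M₀=20 kN·m at a=8 m (b=L-a=4):
  θ_2 = (M₀x²/(2L)+C₁)/EI  [x≤a] with C₁=M₀(3b²-L²)/(6L)=-80/3 = (20·(24/5)²/(2·12)+(-80/3))/10000 = -7/9375 rad
Load 3 — point force P=19 kN at a=36/5 m (b=L-a=24/5):
  θ_3 = -Pb(L²-b²-3x²)/(6LEI)  [x≤a] = -19·(24/5)·(12²-(24/5)²-3·(24/5)²)/(6·12·10000) = -513/78125 rad
Superposition: θ = Σ θ_i = -13367/1875000 rad ≈ -0.007129 rad

θ(24/5) = -13367/1875000 rad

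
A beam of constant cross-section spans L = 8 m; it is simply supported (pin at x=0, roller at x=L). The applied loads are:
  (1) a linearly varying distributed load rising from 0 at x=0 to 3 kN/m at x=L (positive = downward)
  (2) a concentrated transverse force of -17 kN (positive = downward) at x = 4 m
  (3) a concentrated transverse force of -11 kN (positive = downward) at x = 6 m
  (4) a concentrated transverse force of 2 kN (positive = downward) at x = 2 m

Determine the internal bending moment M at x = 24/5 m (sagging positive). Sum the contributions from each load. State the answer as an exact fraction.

M(24/5) = -3314/125 kN·m

Load 1 — triangular load w₀=3 kN/m (0→w₀ over full span):
  M_1 = w₀Lx/6 - w₀x³/(6L) = 3·8·(24/5)/6 - 3·(24/5)³/(6·8) = 1536/125 kN·m
Load 2 — point force P=-17 kN at a=4 m (b=L-a=4):
  M_2 = Pa(L-x)/L  [x>a] = (-17)·4·(8-(24/5))/8 = -136/5 kN·m
Load 3 — point force P=-11 kN at a=6 m (b=L-a=2):
  M_3 = Pbx/L  [x≤a] = (-11)·2·(24/5)/8 = -66/5 kN·m
Load 4 — point force P=2 kN at a=2 m (b=L-a=6):
  M_4 = Pa(L-x)/L  [x>a] = 2·2·(8-(24/5))/8 = 8/5 kN·m
Superposition: M = Σ M_i = -3314/125 kN·m ≈ -26.512000 kN·m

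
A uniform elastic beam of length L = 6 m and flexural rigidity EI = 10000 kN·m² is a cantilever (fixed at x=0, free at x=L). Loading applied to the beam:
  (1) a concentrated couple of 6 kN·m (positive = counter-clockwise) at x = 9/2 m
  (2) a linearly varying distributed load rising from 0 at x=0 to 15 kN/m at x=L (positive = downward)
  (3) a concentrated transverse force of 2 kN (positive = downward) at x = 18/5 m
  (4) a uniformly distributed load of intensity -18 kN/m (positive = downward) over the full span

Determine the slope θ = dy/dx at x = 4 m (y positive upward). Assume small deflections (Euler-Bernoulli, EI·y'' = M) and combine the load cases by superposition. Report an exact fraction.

θ(4) = 4657/187500 rad

Load 1 — applied couple M₀=6 kN·m at a=9/2 m (b=L-a=3/2):
  θ_1 = M₀x/EI  [x≤a] = 6·4/10000 = 3/1250 rad
Load 2 — triangular load w₀=15 kN/m (0→w₀ over full span):
  θ_2 = (w₀Lx²/4-w₀L²x/3-w₀x⁴/(24L))/EI = (15·6·4²/4-15·6²·4/3-15·4⁴/(24·6))/10000 = -29/750 rad
Load 3 — point force P=2 kN at a=18/5 m (b=L-a=12/5):
  θ_3 = -Pa²/(2EI)  [x>a] = -2·(18/5)²/(2·10000) = -81/62500 rad
Load 4 — uniform load w=-18 kN/m over full span:
  θ_4 = -wx(x²-3Lx+3L²)/(6EI) = -(-18)·4·(4²-3·6·4+3·6²)/(6·10000) = 39/625 rad
Superposition: θ = Σ θ_i = 4657/187500 rad ≈ 0.024837 rad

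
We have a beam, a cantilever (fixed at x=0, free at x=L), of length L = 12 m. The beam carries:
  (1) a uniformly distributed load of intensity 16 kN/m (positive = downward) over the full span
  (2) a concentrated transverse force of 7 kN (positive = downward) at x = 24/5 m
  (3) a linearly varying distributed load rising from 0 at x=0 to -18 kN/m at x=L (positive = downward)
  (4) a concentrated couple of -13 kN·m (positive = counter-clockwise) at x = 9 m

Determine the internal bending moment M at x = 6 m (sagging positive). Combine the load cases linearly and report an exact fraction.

M(6) = -31 kN·m

Load 1 — uniform load w=16 kN/m over full span:
  M_1 = -w(L-x)²/2 = -16·(12-6)²/2 = -288 kN·m
Load 2 — point force P=7 kN at a=24/5 m (b=L-a=36/5):
  M_2 = 0  [x>a] = 0 kN·m
Load 3 — triangular load w₀=-18 kN/m (0→w₀ over full span):
  M_3 = w₀Lx/2 - w₀L²/3 - w₀x³/(6L) = (-18)·12·6/2 - (-18)·12²/3 - (-18)·6³/(6·12) = 270 kN·m
Load 4 — applied couple M₀=-13 kN·m at a=9 m (b=L-a=3):
  M_4 = M₀  [x≤a] = (-13) = -13 kN·m
Superposition: M = Σ M_i = -31 kN·m ≈ -31.000000 kN·m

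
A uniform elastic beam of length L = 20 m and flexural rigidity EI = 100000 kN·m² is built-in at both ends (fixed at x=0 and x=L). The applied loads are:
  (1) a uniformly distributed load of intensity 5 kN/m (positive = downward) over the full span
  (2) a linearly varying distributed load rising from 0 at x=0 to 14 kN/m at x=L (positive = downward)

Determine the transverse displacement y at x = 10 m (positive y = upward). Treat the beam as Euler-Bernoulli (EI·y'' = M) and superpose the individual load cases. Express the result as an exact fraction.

y(10) = -1/20 m

Load 1 — uniform load w=5 kN/m over full span:
  y_1 = -wx²(L-x)²/(24EI) = -5·10²·(20-10)²/(24·100000) = -1/48 m
Load 2 — triangular load w₀=14 kN/m (0→w₀ over full span):
  y_2 = -w₀x²(L-x)²(x+2L)/(120LEI) = -14·10²·(20-10)²·(10+2·20)/(120·20·100000) = -7/240 m
Superposition: y = Σ y_i = -1/20 m ≈ -0.050000 m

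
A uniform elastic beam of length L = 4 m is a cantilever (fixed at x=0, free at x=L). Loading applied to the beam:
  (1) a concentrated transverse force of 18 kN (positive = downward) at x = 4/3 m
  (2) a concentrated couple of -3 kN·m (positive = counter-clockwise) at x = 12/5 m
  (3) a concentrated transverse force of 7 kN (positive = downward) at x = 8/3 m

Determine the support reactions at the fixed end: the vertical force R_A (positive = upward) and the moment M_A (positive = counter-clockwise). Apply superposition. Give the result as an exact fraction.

R_A = 25 kN, M_A = 137/3 kN·m

Load 1 — point force P=18 kN at a=4/3 m (b=L-a=8/3):
  R_A = P = 18 kN
  M_A = Pa = 18·(4/3) = 24 kN·m
Load 2 — applied couple M₀=-3 kN·m at a=12/5 m (b=L-a=8/5):
  R_A = 0 kN
  M_A = -M₀ = -(-3) = 3 kN·m
Load 3 — point force P=7 kN at a=8/3 m (b=L-a=4/3):
  R_A = P = 7 kN
  M_A = Pa = 7·(8/3) = 56/3 kN·m
Superposition: R_A = 25 kN, M_A = 137/3 kN·m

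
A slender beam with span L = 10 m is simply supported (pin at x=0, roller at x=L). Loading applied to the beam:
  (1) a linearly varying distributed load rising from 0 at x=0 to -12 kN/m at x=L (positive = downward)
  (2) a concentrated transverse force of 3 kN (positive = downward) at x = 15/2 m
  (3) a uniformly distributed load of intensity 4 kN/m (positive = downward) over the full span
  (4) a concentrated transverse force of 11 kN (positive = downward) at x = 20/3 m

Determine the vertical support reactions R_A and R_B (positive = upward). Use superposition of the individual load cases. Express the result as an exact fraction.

R_A = 53/12 kN, R_B = -125/12 kN

Load 1 — triangular load w₀=-12 kN/m (0→w₀ over full span):
  R_A = w₀L/6 = (-12)·10/6 = -20 kN
  R_B = w₀L/3 = (-12)·10/3 = -40 kN
Load 2 — point force P=3 kN at a=15/2 m (b=L-a=5/2):
  R_A = Pb/L = 3·(5/2)/10 = 3/4 kN
  R_B = Pa/L = 3·(15/2)/10 = 9/4 kN
Load 3 — uniform load w=4 kN/m over full span:
  R_A = wL/2 = 4·10/2 = 20 kN
  R_B = wL/2 = 4·10/2 = 20 kN
Load 4 — point force P=11 kN at a=20/3 m (b=L-a=10/3):
  R_A = Pb/L = 11·(10/3)/10 = 11/3 kN
  R_B = Pa/L = 11·(20/3)/10 = 22/3 kN
Superposition: R_A = 53/12 kN, R_B = -125/12 kN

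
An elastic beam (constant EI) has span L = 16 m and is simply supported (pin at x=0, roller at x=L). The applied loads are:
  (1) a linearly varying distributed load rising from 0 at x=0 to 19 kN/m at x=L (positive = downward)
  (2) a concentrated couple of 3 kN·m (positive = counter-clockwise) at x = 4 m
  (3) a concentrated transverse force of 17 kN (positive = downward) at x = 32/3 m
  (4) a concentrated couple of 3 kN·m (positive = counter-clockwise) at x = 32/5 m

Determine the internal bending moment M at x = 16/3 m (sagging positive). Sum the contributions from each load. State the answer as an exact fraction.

Load 1 — triangular load w₀=19 kN/m (0→w₀ over full span):
  M_1 = w₀Lx/6 - w₀x³/(6L) = 19·16·(16/3)/6 - 19·(16/3)³/(6·16) = 19456/81 kN·m
Load 2 — applied couple M₀=3 kN·m at a=4 m (b=L-a=12):
  M_2 = M₀x/L - M₀  [x>a] = 3·(16/3)/16 - 3 = -2 kN·m
Load 3 — point force P=17 kN at a=32/3 m (b=L-a=16/3):
  M_3 = Pbx/L  [x≤a] = 17·(16/3)·(16/3)/16 = 272/9 kN·m
Load 4 — applied couple M₀=3 kN·m at a=32/5 m (b=L-a=48/5):
  M_4 = M₀x/L  [x≤a] = 3·(16/3)/16 = 1 kN·m
Superposition: M = Σ M_i = 21823/81 kN·m ≈ 269.419753 kN·m

M(16/3) = 21823/81 kN·m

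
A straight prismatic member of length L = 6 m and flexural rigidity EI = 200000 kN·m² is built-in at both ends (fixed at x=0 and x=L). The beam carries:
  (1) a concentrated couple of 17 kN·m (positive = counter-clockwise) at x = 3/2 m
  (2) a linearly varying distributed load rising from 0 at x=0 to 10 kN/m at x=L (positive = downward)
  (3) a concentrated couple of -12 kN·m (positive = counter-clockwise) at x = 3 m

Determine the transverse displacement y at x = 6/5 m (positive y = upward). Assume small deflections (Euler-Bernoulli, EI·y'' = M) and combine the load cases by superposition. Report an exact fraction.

y(6/5) = -39339/5000000000 m

Load 1 — applied couple M₀=17 kN·m at a=3/2 m (b=L-a=9/2):
  y_1 = (R_Ax³/6 - M_Ax²/2)/EI  [x≤a] with R_A=51/16, M_A=-51/16 = ((51/16)·(6/5)³/6 - (-51/16)·(6/5)²/2)/200000 = 3213/200000000 m
Load 2 — triangular load w₀=10 kN/m (0→w₀ over full span):
  y_2 = -w₀x²(L-x)²(x+2L)/(120LEI) = -10·(6/5)²·(6-(6/5))²·((6/5)+2·6)/(120·6·200000) = -297/9765625 m
Load 3 — applied couple M₀=-12 kN·m at a=3 m (b=L-a=3):
  y_3 = (R_Ax³/6 - M_Ax²/2)/EI  [x≤a] with R_A=-3, M_A=-3 = ((-3)·(6/5)³/6 - (-3)·(6/5)²/2)/200000 = 81/12500000 m
Superposition: y = Σ y_i = -39339/5000000000 m ≈ -0.000008 m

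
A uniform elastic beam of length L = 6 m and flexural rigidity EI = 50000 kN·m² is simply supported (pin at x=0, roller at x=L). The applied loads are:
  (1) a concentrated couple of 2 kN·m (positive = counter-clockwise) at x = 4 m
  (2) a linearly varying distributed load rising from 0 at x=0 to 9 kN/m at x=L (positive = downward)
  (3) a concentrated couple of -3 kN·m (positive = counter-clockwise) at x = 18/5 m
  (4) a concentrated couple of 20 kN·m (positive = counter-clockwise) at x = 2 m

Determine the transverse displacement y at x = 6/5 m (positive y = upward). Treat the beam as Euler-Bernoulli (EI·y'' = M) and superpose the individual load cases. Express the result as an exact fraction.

y(6/5) = -131309/195312500 m

Load 1 — applied couple M₀=2 kN·m at a=4 m (b=L-a=2):
  y_1 = (M₀x³/(6L)+C₁x)/EI  [x≤a] with C₁=M₀(3b²-L²)/(6L)=-4/3 = (2·(6/5)³/(6·6)+(-4/3)·(6/5))/50000 = -47/1562500 m
Load 2 — triangular load w₀=9 kN/m (0→w₀ over full span):
  y_2 = -w₀x(7L⁴-10L²x²+3x⁴)/(360LEI) = -9·(6/5)·(7·6⁴-10·6²·(6/5)²+3·(6/5)⁴)/(360·6·50000) = -41796/48828125 m
Load 3 — applied couple M₀=-3 kN·m at a=18/5 m (b=L-a=12/5):
  y_3 = (M₀x³/(6L)+C₁x)/EI  [x≤a] with C₁=M₀(3b²-L²)/(6L)=39/25 = ((-3)·(6/5)³/(6·6)+(39/25)·(6/5))/50000 = 27/781250 m
Load 4 — applied couple M₀=20 kN·m at a=2 m (b=L-a=4):
  y_4 = (M₀x³/(6L)+C₁x)/EI  [x≤a] with C₁=M₀(3b²-L²)/(6L)=20/3 = (20·(6/5)³/(6·6)+(20/3)·(6/5))/50000 = 14/78125 m
Superposition: y = Σ y_i = -131309/195312500 m ≈ -0.000672 m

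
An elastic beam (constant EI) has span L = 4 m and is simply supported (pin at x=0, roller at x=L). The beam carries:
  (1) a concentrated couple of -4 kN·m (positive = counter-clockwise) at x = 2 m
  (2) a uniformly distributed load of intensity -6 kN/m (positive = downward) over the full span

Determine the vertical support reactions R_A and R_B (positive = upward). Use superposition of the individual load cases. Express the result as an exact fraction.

R_A = -13 kN, R_B = -11 kN

Load 1 — applied couple M₀=-4 kN·m at a=2 m (b=L-a=2):
  R_A = M₀/L = (-4)/4 = -1 kN
  R_B = -M₀/L = -(-4)/4 = 1 kN
Load 2 — uniform load w=-6 kN/m over full span:
  R_A = wL/2 = (-6)·4/2 = -12 kN
  R_B = wL/2 = (-6)·4/2 = -12 kN
Superposition: R_A = -13 kN, R_B = -11 kN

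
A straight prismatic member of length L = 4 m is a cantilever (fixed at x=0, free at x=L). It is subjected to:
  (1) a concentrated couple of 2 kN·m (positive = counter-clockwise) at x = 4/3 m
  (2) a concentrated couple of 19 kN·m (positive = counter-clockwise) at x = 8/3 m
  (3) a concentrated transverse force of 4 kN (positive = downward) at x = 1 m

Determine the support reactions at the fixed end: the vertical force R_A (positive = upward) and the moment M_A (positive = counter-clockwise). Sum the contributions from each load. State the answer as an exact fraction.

Load 1 — applied couple M₀=2 kN·m at a=4/3 m (b=L-a=8/3):
  R_A = 0 kN
  M_A = -M₀ = -2 kN·m
Load 2 — applied couple M₀=19 kN·m at a=8/3 m (b=L-a=4/3):
  R_A = 0 kN
  M_A = -M₀ = -19 kN·m
Load 3 — point force P=4 kN at a=1 m (b=L-a=3):
  R_A = P = 4 kN
  M_A = Pa = 4·1 = 4 kN·m
Superposition: R_A = 4 kN, M_A = -17 kN·m

R_A = 4 kN, M_A = -17 kN·m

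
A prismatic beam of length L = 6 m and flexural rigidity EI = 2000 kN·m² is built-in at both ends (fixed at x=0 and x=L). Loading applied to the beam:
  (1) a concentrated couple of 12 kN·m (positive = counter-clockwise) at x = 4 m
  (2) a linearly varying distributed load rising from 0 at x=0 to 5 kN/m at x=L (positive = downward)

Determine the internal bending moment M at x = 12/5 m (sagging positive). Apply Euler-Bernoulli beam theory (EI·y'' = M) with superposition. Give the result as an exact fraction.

Load 1 — applied couple M₀=12 kN·m at a=4 m (b=L-a=2):
  M_1 = R_Ax - M_A  [x≤a] with R_A=8/3, M_A=4 = (8/3)·(12/5) - 4 = 12/5 kN·m
Load 2 — triangular load w₀=5 kN/m (0→w₀ over full span):
  M_2 = 3w₀Lx/20 - w₀L²/30 - w₀x³/(6L) = 3·5·6·(12/5)/20 - 5·6²/30 - 5·(12/5)³/(6·6) = 72/25 kN·m
Superposition: M = Σ M_i = 132/25 kN·m ≈ 5.280000 kN·m

M(12/5) = 132/25 kN·m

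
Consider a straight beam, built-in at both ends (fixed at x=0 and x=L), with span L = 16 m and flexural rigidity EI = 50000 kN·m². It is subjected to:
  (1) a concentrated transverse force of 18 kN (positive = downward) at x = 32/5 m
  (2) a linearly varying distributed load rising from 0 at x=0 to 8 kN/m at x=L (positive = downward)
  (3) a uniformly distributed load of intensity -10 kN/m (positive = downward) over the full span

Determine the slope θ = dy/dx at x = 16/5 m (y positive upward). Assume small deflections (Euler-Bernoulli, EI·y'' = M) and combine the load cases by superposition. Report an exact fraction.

Load 1 — point force P=18 kN at a=32/5 m (b=L-a=48/5):
  θ_1 = -Pb²x(2aL-(3a+b)x)/(2L³EI)  [x≤a] = -18·(48/5)²·(16/5)·(2·(32/5)·16-(3·(32/5)+(48/5))·(16/5))/(2·16³·50000) = -14256/9765625 rad
Load 2 — triangular load w₀=8 kN/m (0→w₀ over full span):
  θ_2 = -w₀(2x(L-x)(L-2x)(x+2L)+x²(L-x)²)/(120LEI) = -8·(2·(16/5)·(16-(16/5))·(16-2·(16/5))·((16/5)+2·16)+(16/5)²·(16-(16/5))²)/(120·16·50000) = -14336/5859375 rad
Load 3 — uniform load w=-10 kN/m over full span:
  θ_3 = -wx(L-x)(L-2x)/(12EI) = -(-10)·(16/5)·(16-(16/5))·(16-2·(16/5))/(12·50000) = 512/78125 rad
Superposition: θ = Σ θ_i = 77552/29296875 rad ≈ 0.002647 rad

θ(16/5) = 77552/29296875 rad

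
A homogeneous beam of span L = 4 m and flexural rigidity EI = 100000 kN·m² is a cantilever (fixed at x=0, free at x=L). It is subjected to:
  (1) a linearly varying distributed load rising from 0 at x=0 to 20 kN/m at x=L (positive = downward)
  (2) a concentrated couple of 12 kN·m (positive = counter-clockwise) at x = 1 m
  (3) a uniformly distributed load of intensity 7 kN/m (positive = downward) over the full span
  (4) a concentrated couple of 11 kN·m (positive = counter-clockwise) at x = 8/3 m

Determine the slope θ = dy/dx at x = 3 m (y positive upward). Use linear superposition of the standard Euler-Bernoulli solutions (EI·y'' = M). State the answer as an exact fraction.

θ(3) = -4537/2400000 rad

Load 1 — triangular load w₀=20 kN/m (0→w₀ over full span):
  θ_1 = (w₀Lx²/4-w₀L²x/3-w₀x⁴/(24L))/EI = (20·4·3²/4-20·4²·3/3-20·3⁴/(24·4))/100000 = -251/160000 rad
Load 2 — applied couple M₀=12 kN·m at a=1 m (b=L-a=3):
  θ_2 = M₀a/EI  [x>a] = 12·1/100000 = 3/25000 rad
Load 3 — uniform load w=7 kN/m over full span:
  θ_3 = -wx(x²-3Lx+3L²)/(6EI) = -7·3·(3²-3·4·3+3·4²)/(6·100000) = -147/200000 rad
Load 4 — applied couple M₀=11 kN·m at a=8/3 m (b=L-a=4/3):
  θ_4 = M₀a/EI  [x>a] = 11·(8/3)/100000 = 11/37500 rad
Superposition: θ = Σ θ_i = -4537/2400000 rad ≈ -0.001890 rad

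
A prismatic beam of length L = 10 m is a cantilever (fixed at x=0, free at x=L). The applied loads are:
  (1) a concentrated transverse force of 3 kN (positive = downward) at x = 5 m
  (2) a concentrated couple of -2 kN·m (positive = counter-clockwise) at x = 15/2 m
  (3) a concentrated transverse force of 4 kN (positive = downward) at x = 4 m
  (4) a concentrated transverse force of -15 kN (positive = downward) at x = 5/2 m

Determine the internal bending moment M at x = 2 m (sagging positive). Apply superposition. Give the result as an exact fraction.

Load 1 — point force P=3 kN at a=5 m (b=L-a=5):
  M_1 = -P(a-x)  [x≤a] = -3·(5-2) = -9 kN·m
Load 2 — applied couple M₀=-2 kN·m at a=15/2 m (b=L-a=5/2):
  M_2 = M₀  [x≤a] = (-2) = -2 kN·m
Load 3 — point force P=4 kN at a=4 m (b=L-a=6):
  M_3 = -P(a-x)  [x≤a] = -4·(4-2) = -8 kN·m
Load 4 — point force P=-15 kN at a=5/2 m (b=L-a=15/2):
  M_4 = -P(a-x)  [x≤a] = -(-15)·((5/2)-2) = 15/2 kN·m
Superposition: M = Σ M_i = -23/2 kN·m ≈ -11.500000 kN·m

M(2) = -23/2 kN·m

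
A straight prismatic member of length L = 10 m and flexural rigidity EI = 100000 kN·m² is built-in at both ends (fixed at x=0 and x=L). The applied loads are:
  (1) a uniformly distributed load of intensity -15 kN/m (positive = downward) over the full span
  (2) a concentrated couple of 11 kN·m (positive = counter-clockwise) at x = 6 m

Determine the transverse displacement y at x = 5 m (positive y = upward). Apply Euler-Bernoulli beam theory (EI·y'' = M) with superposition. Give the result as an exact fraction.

y(5) = 3037/800000 m

Load 1 — uniform load w=-15 kN/m over full span:
  y_1 = -wx²(L-x)²/(24EI) = -(-15)·5²·(10-5)²/(24·100000) = 1/256 m
Load 2 — applied couple M₀=11 kN·m at a=6 m (b=L-a=4):
  y_2 = (R_Ax³/6 - M_Ax²/2)/EI  [x≤a] with R_A=198/125, M_A=88/25 = ((198/125)·5³/6 - (88/25)·5²/2)/100000 = -11/100000 m
Superposition: y = Σ y_i = 3037/800000 m ≈ 0.003796 m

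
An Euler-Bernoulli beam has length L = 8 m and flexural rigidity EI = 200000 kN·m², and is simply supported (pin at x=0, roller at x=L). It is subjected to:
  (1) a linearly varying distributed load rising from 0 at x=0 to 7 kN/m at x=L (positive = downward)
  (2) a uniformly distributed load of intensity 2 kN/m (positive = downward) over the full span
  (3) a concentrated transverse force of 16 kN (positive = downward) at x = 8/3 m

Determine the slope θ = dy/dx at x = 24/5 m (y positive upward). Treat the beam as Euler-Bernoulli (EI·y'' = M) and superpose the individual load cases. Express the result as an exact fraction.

θ(24/5) = 43006/158203125 rad

Load 1 — triangular load w₀=7 kN/m (0→w₀ over full span):
  θ_1 = -w₀(7L⁴-30L²x²+15x⁴)/(360LEI) = -7·(7·8⁴-30·8²·(24/5)²+15·(24/5)⁴)/(360·8·200000) = 1624/17578125 rad
Load 2 — uniform load w=2 kN/m over full span:
  θ_2 = -w(L³-6Lx²+4x³)/(24EI) = -2·(8³-6·8·(24/5)²+4·(24/5)³)/(24·200000) = 74/1171875 rad
Load 3 — point force P=16 kN at a=8/3 m (b=L-a=16/3):
  θ_3 = -Pa(2L²-6Lx+3x²+a²)/(6LEI)  [x>a] = -16·(8/3)·(2·8²-6·8·(24/5)+3·(24/5)²+(8/3)²)/(6·8·200000) = 736/6328125 rad
Superposition: θ = Σ θ_i = 43006/158203125 rad ≈ 0.000272 rad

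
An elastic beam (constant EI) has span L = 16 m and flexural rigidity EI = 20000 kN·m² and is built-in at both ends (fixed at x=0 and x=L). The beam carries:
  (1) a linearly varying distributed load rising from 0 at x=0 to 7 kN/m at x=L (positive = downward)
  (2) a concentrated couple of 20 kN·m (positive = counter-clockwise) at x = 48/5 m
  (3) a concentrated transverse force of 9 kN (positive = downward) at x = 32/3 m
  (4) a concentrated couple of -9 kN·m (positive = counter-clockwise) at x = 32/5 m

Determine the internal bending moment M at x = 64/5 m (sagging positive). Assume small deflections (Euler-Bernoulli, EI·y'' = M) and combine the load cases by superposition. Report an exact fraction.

Load 1 — triangular load w₀=7 kN/m (0→w₀ over full span):
  M_1 = 3w₀Lx/20 - w₀L²/30 - w₀x³/(6L) = 3·7·16·(64/5)/20 - 7·16²/30 - 7·(64/5)³/(6·16) = 896/375 kN·m
Load 2 — applied couple M₀=20 kN·m at a=48/5 m (b=L-a=32/5):
  M_2 = R_Ax - M_A - M₀  [x>a] with R_A=9/5, M_A=32/5 = (9/5)·(64/5) - (32/5) - 20 = -84/25 kN·m
Load 3 — point force P=9 kN at a=32/3 m (b=L-a=16/3):
  M_3 = Pa²(a+3b)(L-x)/L³ - Pa²b/L²  [x>a] = 9·(32/3)²·((32/3)+3·(16/3))·(16-(64/5))/16³ - 9·(32/3)²·(16/3)/16² = 0 kN·m
Load 4 — applied couple M₀=-9 kN·m at a=32/5 m (b=L-a=48/5):
  M_4 = R_Ax - M_A - M₀  [x>a] with R_A=-81/100, M_A=-27/25 = (-81/100)·(64/5) - (-27/25) - (-9) = -36/125 kN·m
Superposition: M = Σ M_i = -472/375 kN·m ≈ -1.258667 kN·m

M(64/5) = -472/375 kN·m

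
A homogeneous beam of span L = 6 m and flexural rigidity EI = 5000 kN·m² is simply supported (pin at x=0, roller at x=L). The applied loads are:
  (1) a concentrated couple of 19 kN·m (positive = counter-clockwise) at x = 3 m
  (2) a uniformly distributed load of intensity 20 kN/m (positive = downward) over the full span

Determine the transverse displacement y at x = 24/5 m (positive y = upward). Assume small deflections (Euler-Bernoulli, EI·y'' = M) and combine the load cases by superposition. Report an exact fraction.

y(24/5) = -9783/250000 m

Load 1 — applied couple M₀=19 kN·m at a=3 m (b=L-a=3):
  y_1 = (M₀x³/(6L)-M₀(x-a)²/2+C₁x)/EI  [x>a] with C₁=M₀(3b²-L²)/(6L)=-19/4 = (19·(24/5)³/(6·6)-19·((24/5)-3)²/2+(-19/4)·(24/5))/5000 = 1197/1250000 m
Load 2 — uniform load w=20 kN/m over full span:
  y_2 = -wx(L³-2Lx²+x³)/(24EI) = -20·(24/5)·(6³-2·6·(24/5)²+(24/5)³)/(24·5000) = -3132/78125 m
Superposition: y = Σ y_i = -9783/250000 m ≈ -0.039132 m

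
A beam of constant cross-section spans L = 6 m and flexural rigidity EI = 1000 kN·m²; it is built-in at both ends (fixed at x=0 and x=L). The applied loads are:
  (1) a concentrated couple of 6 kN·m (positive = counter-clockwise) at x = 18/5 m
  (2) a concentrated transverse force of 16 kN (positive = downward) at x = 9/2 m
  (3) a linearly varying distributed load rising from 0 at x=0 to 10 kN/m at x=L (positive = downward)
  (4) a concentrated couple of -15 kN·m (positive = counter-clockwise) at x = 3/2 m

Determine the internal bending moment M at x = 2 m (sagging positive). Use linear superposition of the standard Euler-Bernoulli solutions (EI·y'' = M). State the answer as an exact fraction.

M(2) = 42481/3600 kN·m

Load 1 — applied couple M₀=6 kN·m at a=18/5 m (b=L-a=12/5):
  M_1 = R_Ax - M_A  [x≤a] with R_A=36/25, M_A=48/25 = (36/25)·2 - (48/25) = 24/25 kN·m
Load 2 — point force P=16 kN at a=9/2 m (b=L-a=3/2):
  M_2 = Pb²(3a+b)x/L³ - Pab²/L²  [x≤a] = 16·(3/2)²·(3·(9/2)+(3/2))·2/6³ - 16·(9/2)·(3/2)²/6² = 1/2 kN·m
Load 3 — triangular load w₀=10 kN/m (0→w₀ over full span):
  M_3 = 3w₀Lx/20 - w₀L²/30 - w₀x³/(6L) = 3·10·6·2/20 - 10·6²/30 - 10·2³/(6·6) = 34/9 kN·m
Load 4 — applied couple M₀=-15 kN·m at a=3/2 m (b=L-a=9/2):
  M_4 = R_Ax - M_A - M₀  [x>a] with R_A=-45/16, M_A=45/16 = (-45/16)·2 - (45/16) - (-15) = 105/16 kN·m
Superposition: M = Σ M_i = 42481/3600 kN·m ≈ 11.800278 kN·m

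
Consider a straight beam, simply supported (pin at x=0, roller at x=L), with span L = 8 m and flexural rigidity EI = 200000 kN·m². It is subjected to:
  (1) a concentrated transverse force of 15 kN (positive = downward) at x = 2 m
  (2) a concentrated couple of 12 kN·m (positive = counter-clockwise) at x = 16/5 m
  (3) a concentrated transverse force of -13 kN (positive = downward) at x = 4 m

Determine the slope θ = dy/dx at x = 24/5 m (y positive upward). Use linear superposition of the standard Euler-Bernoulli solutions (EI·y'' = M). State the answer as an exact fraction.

θ(24/5) = -53/10000000 rad

Load 1 — point force P=15 kN at a=2 m (b=L-a=6):
  θ_1 = -Pa(2L²-6Lx+3x²+a²)/(6LEI)  [x>a] = -15·2·(2·8²-6·8·(24/5)+3·(24/5)²+2²)/(6·8·200000) = 183/2000000 rad
Load 2 — applied couple M₀=12 kN·m at a=16/5 m (b=L-a=24/5):
  θ_2 = (M₀x²/(2L)-M₀(x-a)+C₁)/EI  [x>a] with C₁=M₀(3b²-L²)/(6L)=32/25 = (12·(24/5)²/(2·8)-12·((24/5)-(16/5))+(32/25))/200000 = -1/312500 rad
Load 3 — point force P=-13 kN at a=4 m (b=L-a=4):
  θ_3 = -Pa(2L²-6Lx+3x²+a²)/(6LEI)  [x>a] = -(-13)·4·(2·8²-6·8·(24/5)+3·(24/5)²+4²)/(6·8·200000) = -117/1250000 rad
Superposition: θ = Σ θ_i = -53/10000000 rad ≈ -0.000005 rad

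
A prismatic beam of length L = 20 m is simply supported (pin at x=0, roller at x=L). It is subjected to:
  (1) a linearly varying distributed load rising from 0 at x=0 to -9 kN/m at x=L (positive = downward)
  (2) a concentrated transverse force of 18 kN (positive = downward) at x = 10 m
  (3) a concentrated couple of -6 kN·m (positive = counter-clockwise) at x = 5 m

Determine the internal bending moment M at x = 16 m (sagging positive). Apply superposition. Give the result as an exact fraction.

Load 1 — triangular load w₀=-9 kN/m (0→w₀ over full span):
  M_1 = w₀Lx/6 - w₀x³/(6L) = (-9)·20·16/6 - (-9)·16³/(6·20) = -864/5 kN·m
Load 2 — point force P=18 kN at a=10 m (b=L-a=10):
  M_2 = Pa(L-x)/L  [x>a] = 18·10·(20-16)/20 = 36 kN·m
Load 3 — applied couple M₀=-6 kN·m at a=5 m (b=L-a=15):
  M_3 = M₀x/L - M₀  [x>a] = (-6)·16/20 - (-6) = 6/5 kN·m
Superposition: M = Σ M_i = -678/5 kN·m ≈ -135.600000 kN·m

M(16) = -678/5 kN·m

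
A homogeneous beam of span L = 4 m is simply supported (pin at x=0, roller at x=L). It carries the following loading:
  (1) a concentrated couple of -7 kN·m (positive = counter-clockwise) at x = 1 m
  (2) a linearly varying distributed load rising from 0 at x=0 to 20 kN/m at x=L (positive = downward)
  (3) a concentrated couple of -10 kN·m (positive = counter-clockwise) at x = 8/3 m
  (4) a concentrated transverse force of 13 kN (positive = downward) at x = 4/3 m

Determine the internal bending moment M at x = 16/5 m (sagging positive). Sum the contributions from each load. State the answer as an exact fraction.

M(16/5) = 1667/75 kN·m

Load 1 — applied couple M₀=-7 kN·m at a=1 m (b=L-a=3):
  M_1 = M₀x/L - M₀  [x>a] = (-7)·(16/5)/4 - (-7) = 7/5 kN·m
Load 2 — triangular load w₀=20 kN/m (0→w₀ over full span):
  M_2 = w₀Lx/6 - w₀x³/(6L) = 20·4·(16/5)/6 - 20·(16/5)³/(6·4) = 384/25 kN·m
Load 3 — applied couple M₀=-10 kN·m at a=8/3 m (b=L-a=4/3):
  M_3 = M₀x/L - M₀  [x>a] = (-10)·(16/5)/4 - (-10) = 2 kN·m
Load 4 — point force P=13 kN at a=4/3 m (b=L-a=8/3):
  M_4 = Pa(L-x)/L  [x>a] = 13·(4/3)·(4-(16/5))/4 = 52/15 kN·m
Superposition: M = Σ M_i = 1667/75 kN·m ≈ 22.226667 kN·m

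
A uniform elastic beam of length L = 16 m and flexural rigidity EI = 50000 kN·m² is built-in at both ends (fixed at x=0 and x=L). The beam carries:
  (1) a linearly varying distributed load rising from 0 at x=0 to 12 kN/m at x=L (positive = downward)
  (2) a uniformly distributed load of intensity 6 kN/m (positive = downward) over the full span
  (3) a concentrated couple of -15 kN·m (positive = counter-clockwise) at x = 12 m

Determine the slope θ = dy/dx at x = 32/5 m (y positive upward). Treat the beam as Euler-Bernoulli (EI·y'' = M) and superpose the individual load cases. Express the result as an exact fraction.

θ(32/5) = -64959/15625000 rad

Load 1 — triangular load w₀=12 kN/m (0→w₀ over full span):
  θ_1 = -w₀(2x(L-x)(L-2x)(x+2L)+x²(L-x)²)/(120LEI) = -12·(2·(32/5)·(16-(32/5))·(16-2·(32/5))·((32/5)+2·16)+(32/5)²·(16-(32/5))²)/(120·16·50000) = -4608/1953125 rad
Load 2 — uniform load w=6 kN/m over full span:
  θ_2 = -wx(L-x)(L-2x)/(12EI) = -6·(32/5)·(16-(32/5))·(16-2·(32/5))/(12·50000) = -768/390625 rad
Load 3 — applied couple M₀=-15 kN·m at a=12 m (b=L-a=4):
  θ_3 = (R_Ax²/2 - M_Ax)/EI  [x≤a] with R_A=-135/128, M_A=-75/16 = ((-135/128)·(32/5)²/2 - (-75/16)·(32/5))/50000 = 21/125000 rad
Superposition: θ = Σ θ_i = -64959/15625000 rad ≈ -0.004157 rad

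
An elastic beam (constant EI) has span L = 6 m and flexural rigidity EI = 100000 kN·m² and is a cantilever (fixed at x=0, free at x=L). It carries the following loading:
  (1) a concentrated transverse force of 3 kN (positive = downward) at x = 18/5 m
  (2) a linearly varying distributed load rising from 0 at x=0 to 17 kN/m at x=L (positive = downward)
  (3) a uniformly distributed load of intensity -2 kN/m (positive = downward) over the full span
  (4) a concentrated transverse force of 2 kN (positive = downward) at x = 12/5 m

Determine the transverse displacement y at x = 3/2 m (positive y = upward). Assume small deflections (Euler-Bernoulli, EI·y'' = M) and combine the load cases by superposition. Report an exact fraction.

Load 1 — point force P=3 kN at a=18/5 m (b=L-a=12/5):
  y_1 = -Px²(3a-x)/(6EI)  [x≤a] = -3·(3/2)²·(3·(18/5)-(3/2))/(6·100000) = -837/8000000 m
Load 2 — triangular load w₀=17 kN/m (0→w₀ over full span):
  y_2 = (w₀Lx³/12-w₀L²x²/6-w₀x⁵/(120L))/EI = (17·6·(3/2)³/12-17·6²·(3/2)²/6-17·(3/2)⁵/(120·6))/100000 = -514539/256000000 m
Load 3 — uniform load w=-2 kN/m over full span:
  y_3 = -wx²(x²-4Lx+6L²)/(24EI) = -(-2)·(3/2)²·((3/2)²-4·6·(3/2)+6·6²)/(24·100000) = 2187/6400000 m
Load 4 — point force P=2 kN at a=12/5 m (b=L-a=18/5):
  y_4 = -Px²(3a-x)/(6EI)  [x≤a] = -2·(3/2)²·(3·(12/5)-(3/2))/(6·100000) = -171/4000000 m
Superposition: y = Σ y_i = -464787/256000000 m ≈ -0.001816 m

y(3/2) = -464787/256000000 m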